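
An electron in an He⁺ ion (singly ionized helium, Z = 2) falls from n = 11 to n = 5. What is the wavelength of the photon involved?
717.859 nm

First, find the transition energy using E_n = -13.6057 Z² / n² eV:
E_11 = -13.6057 × 2² / 11² = -0.4497752 eV
E_5 = -13.6057 × 2² / 5² = -2.1769120 eV

Photon energy: |ΔE| = |E_5 - E_11| = 1.7271368 eV

Convert to wavelength using E = hc/λ with hc = 1239.84 eV·nm:
λ = hc/E = 1239.84 eV·nm / 1.7271368 eV
λ = 717.859 nm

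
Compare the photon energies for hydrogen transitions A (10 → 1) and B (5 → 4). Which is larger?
10 → 1

Calculate the energy for each transition:

Transition 10 → 1:
ΔE₁ = |E_1 - E_10| = |-13.6057/1² - (-13.6057/10²)|
ΔE₁ = |-13.605700000 - (-0.136057000)| = 13.469643 eV

Transition 5 → 4:
ΔE₂ = |E_4 - E_5| = |-13.6057/4² - (-13.6057/5²)|
ΔE₂ = |-0.850356250 - (-0.544228000)| = 0.306128 eV

Since 13.469643 eV > 0.306128 eV, the transition 10 → 1 emits the more energetic photon.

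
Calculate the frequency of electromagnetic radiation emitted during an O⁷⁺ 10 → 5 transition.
6.31650e+15 Hz

First, find the transition energy:
E_10 = -13.6057 × 8² / 10² = -8.7076480 eV
E_5 = -13.6057 × 8² / 5² = -34.8305920 eV
|ΔE| = |E_5 - E_10| = 26.1229440 eV

Convert to Joules: E = 26.1229440 eV × (1.602177 × 10⁻¹⁹ J/eV) = 4.1853580e-18 J

Using E = hf:
f = E/h = 4.1853580e-18 J / (6.62607 × 10⁻³⁴ J·s)
f = 6.31650e+15 Hz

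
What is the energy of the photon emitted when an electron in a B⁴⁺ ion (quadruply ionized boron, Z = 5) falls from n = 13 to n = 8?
3.30 eV

The energy levels are E_n = -13.6057 Z² eV / n².

Energy at n = 13: E_13 = -13.6057 × 5² / 13² = -2.01268 eV
Energy at n = 8: E_8 = -13.6057 × 5² / 8² = -5.31473 eV

For emission (electron falling to lower state), the photon energy is:
E_photon = E_13 - E_8 = |-2.01268 - (-5.31473)|
E_photon = 3.30 eV

This energy is carried away by the emitted photon.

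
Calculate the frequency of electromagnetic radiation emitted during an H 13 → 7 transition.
4.77e+13 Hz

First, find the transition energy:
E_13 = -13.6057 / 13² = -0.080507 eV
E_7 = -13.6057 / 7² = -0.277667 eV
|ΔE| = |E_7 - E_13| = 0.197160 eV

Convert to Joules: E = 0.197160 eV × (1.602177 × 10⁻¹⁹ J/eV) = 3.1589e-20 J

Using E = hf:
f = E/h = 3.1589e-20 J / (6.62607 × 10⁻³⁴ J·s)
f = 4.77e+13 Hz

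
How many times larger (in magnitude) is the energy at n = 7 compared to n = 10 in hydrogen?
2.040816

Using E_n = -13.6057 Z² / n² eV with Z = 1:

E_7 = -13.6057 / 7² = -13.6057 / 49 = -0.277667346939 eV
E_10 = -13.6057 / 10² = -13.6057 / 100 = -0.136057000000 eV

The ratio is:
E_7/E_10 = (-0.277667346939) / (-0.136057000000)
E_7/E_10 = (-13.6057/49) / (-13.6057/100)
E_7/E_10 = 100/49
E_7/E_10 = 2.040816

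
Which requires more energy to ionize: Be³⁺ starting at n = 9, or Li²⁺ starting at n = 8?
Be³⁺ at n = 9 (E = -2.68755 eV)

Using E_n = -13.6057 Z² / n² eV:

Be³⁺ (Z = 4) at n = 9:
E = -13.6057 × 4² / 9² = -13.6057 × 16 / 81 = -2.68754568 eV

Li²⁺ (Z = 3) at n = 8:
E = -13.6057 × 3² / 8² = -13.6057 × 9 / 64 = -1.91330156 eV

Since -2.68754568 eV < -1.91330156 eV,
Be³⁺ at n = 9 is more tightly bound (requires more energy to ionize).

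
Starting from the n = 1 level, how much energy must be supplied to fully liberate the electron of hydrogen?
13.606 eV

The ionization energy is the energy needed to remove the electron completely (n → ∞).

For hydrogen, E_n = -13.6057 eV / n².

At n = 1: E_1 = -13.6057 / 1² = -13.605700 eV
At n = ∞: E_∞ = 0 eV

Ionization energy = E_∞ - E_1 = 0 - (-13.605700) = 13.605700 eV
Ionization energy ≈ 13.606 eV

This is also called the binding energy of the electron in state n = 1.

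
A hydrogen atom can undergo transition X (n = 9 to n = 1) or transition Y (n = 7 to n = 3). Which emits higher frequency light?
9 → 1

Calculate the energy for each transition:

Transition 9 → 1:
ΔE₁ = |E_1 - E_9| = |-13.6057/1² - (-13.6057/9²)|
ΔE₁ = |-13.605700000000 - (-0.167971604938)| = 13.437728395 eV

Transition 7 → 3:
ΔE₂ = |E_3 - E_7| = |-13.6057/3² - (-13.6057/7²)|
ΔE₂ = |-1.511744444444 - (-0.277667346939)| = 1.234077098 eV

Since 13.437728395 eV > 1.234077098 eV, the transition 9 → 1 emits the more energetic photon.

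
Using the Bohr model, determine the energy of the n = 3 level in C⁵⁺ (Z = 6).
-54.422800 eV

For hydrogen-like ions, the energy levels scale with Z²:
E_n = -13.6057 Z² / n² eV

For C⁵⁺ (Z = 6) at n = 3:
E_3 = -13.6057 × 6² / 3²
E_3 = -13.6057 × 36 / 9
E_3 = -489.8052 / 9
E_3 = -54.422800 eV

The energy is 36 times more negative than hydrogen at the same n due to the stronger nuclear charge.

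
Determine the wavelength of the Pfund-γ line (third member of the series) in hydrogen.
3738.5236 nm

The lines of a series are numbered from the longest wavelength (smallest ΔE) outward; the third line is the transition from n = n_f + 3 to n_f.
The Pfund series has all transitions ending at n_f = 5.

For H, the third line (γ-line) is the jump from n = 8 to n = 5:
E_8 = -13.6057 / 8² = -0.2125890625 eV
E_5 = -13.6057 / 5² = -0.5442280000 eV
ΔE = E_8 - E_5 = 0.3316389375 eV

λ = hc/E = 1239.84 eV·nm / 0.3316389375 eV
λ = 3738.5236 nm

This is the γ-line of the Pfund series in H.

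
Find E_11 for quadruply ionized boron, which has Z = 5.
-2.811095 eV

For hydrogen-like ions, the energy levels scale with Z²:
E_n = -13.6057 Z² / n² eV

For B⁴⁺ (Z = 5) at n = 11:
E_11 = -13.6057 × 5² / 11²
E_11 = -13.6057 × 25 / 121
E_11 = -340.1425 / 121
E_11 = -2.811095 eV

The energy is 25 times more negative than hydrogen at the same n due to the stronger nuclear charge.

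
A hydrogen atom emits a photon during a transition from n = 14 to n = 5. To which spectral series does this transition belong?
Pfund series

The spectral series in hydrogen are named based on the final (lower) energy level:
- Lyman series: n_final = 1 (ultraviolet)
- Balmer series: n_final = 2 (visible/near-UV)
- Paschen series: n_final = 3 (infrared)
- Brackett series: n_final = 4 (infrared)
- Pfund series: n_final = 5 (far infrared)

Since this transition ends at n = 5, it belongs to the Pfund series.

For reference, this 14 → 5 line has photon energy
ΔE = 13.6057 eV × (1/5² - 1/14²) = 0.47481116327 eV,
corresponding to wavelength λ = hc/ΔE = 1239.84 eV·nm / 0.47481116327 eV = 2611.22757 nm in the far infrared region.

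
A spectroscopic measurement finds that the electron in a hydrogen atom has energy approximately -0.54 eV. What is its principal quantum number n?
n = 5

The exact energy levels follow E_n = -13.6057 eV / n².

The measured value (-0.54 eV) is reported to only 2 significant figures, so we must test candidate n values and see which one matches to that precision.

Candidate energies:
  n = 3:  E = -13.6057/3² = -1.51174 eV
  n = 4:  E = -13.6057/4² = -0.85036 eV
  n = 5:  E = -13.6057/5² = -0.54423 eV  ← matches
  n = 6:  E = -13.6057/6² = -0.37794 eV
  n = 7:  E = -13.6057/7² = -0.27767 eV

Checking against the measurement of -0.54 eV (2 sig figs), only n = 5 agrees:
E_5 = -0.54423 eV, which rounds to -0.54 eV ✓

Therefore n = 5.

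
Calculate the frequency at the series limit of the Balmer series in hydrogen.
8.225e+14 Hz

The series limit corresponds to the transition from n = ∞ to n = 2.
This is the highest energy (shortest wavelength) transition in the Balmer series.

E_∞ = 0 eV
E_2 = -13.6057 / 2² = -3.40142500 eV

Energy at series limit:
ΔE = E_∞ - E_2 = 0 - (-3.40142500) = 3.40142500 eV
E = 3.40142500 eV × (1.602177 × 10⁻¹⁹ J/eV) = 5.44968e-19 J
f = E/h = 5.44968e-19 J / (6.62607 × 10⁻³⁴ J·s) = 8.225e+14 Hz

This energy equals the ionization energy from the n = 2 state of hydrogen.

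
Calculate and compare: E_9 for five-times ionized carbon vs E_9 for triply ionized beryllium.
C⁵⁺ at n = 9 (E = -6.04698 eV)

Using E_n = -13.6057 Z² / n² eV:

C⁵⁺ (Z = 6) at n = 9:
E = -13.6057 × 6² / 9² = -13.6057 × 36 / 81 = -6.04697778 eV

Be³⁺ (Z = 4) at n = 9:
E = -13.6057 × 4² / 9² = -13.6057 × 16 / 81 = -2.68754568 eV

Since -6.04697778 eV < -2.68754568 eV,
C⁵⁺ at n = 9 is more tightly bound (requires more energy to ionize).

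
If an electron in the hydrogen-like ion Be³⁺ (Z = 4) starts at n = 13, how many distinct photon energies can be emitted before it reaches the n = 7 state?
21

The electron can occupy levels n = 7, 8, ..., 13 during de-excitation — that is m = 13 - 7 + 1 = 7 distinct levels.

The number of distinct spectral lines equals the number of ways to choose 2 of these m levels (each pair gives one possible emission transition):

Number of lines = m(m-1)/2 = 7×6/2 = 21

These correspond to all possible transitions between the 7 levels:
13 → 12, 13 → 11, 13 → 10, 13 → 9, 13 → 8, 13 → 7, 12 → 11, 12 → 10...

Each transition produces a photon with a unique energy (and thus wavelength). This count does not depend on Z.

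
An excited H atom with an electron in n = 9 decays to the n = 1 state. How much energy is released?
13.4377 eV

The energy levels are E_n = -13.6057 eV / n².

Energy at n = 9: E_9 = -13.6057 / 9² = -0.1679716 eV
Energy at n = 1: E_1 = -13.6057 / 1² = -13.6057000 eV

For emission (electron falling to lower state), the photon energy is:
E_photon = E_9 - E_1 = |-0.1679716 - (-13.6057000)|
E_photon = 13.4377 eV

This energy is carried away by the emitted photon.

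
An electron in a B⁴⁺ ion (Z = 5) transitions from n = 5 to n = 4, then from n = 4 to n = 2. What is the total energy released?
71.430 eV

The energy levels of B⁴⁺ are E_n = -13.6057 × 5² / n² eV.

First transition (5 → 4):
ΔE₁ = |E_4 - E_5|
ΔE₁ = |-21.258906250 - (-13.605700000)| = 7.653206 eV

Second transition (4 → 2):
ΔE₂ = |E_2 - E_4|
ΔE₂ = |-85.035625000 - (-21.258906250)| = 63.776719 eV

Total energy released:
E_total = ΔE₁ + ΔE₂ = 7.653206 + 63.776719 = 71.430 eV

Note: This equals the direct transition 5 → 2: 71.430 eV ✓
Energy is conserved regardless of the path taken.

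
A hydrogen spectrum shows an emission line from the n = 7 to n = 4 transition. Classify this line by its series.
Brackett series

The spectral series in hydrogen are named based on the final (lower) energy level:
- Lyman series: n_final = 1 (ultraviolet)
- Balmer series: n_final = 2 (visible/near-UV)
- Paschen series: n_final = 3 (infrared)
- Brackett series: n_final = 4 (infrared)
- Pfund series: n_final = 5 (far infrared)

Since this transition ends at n = 4, it belongs to the Brackett series.

For reference, this 7 → 4 line has photon energy
ΔE = 13.6057 eV × (1/4² - 1/7²) = 0.57268890306 eV,
corresponding to wavelength λ = hc/ΔE = 1239.84 eV·nm / 0.57268890306 eV = 2164.94504 nm in the infrared region.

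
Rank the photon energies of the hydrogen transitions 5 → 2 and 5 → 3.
5 → 2

Calculate the energy for each transition:

Transition 5 → 2:
ΔE₁ = |E_2 - E_5| = |-13.6057/2² - (-13.6057/5²)|
ΔE₁ = |-3.401425000000 - (-0.544228000000)| = 2.857197000 eV

Transition 5 → 3:
ΔE₂ = |E_3 - E_5| = |-13.6057/3² - (-13.6057/5²)|
ΔE₂ = |-1.511744444444 - (-0.544228000000)| = 0.967516444 eV

Since 2.857197000 eV > 0.967516444 eV, the transition 5 → 2 emits the more energetic photon.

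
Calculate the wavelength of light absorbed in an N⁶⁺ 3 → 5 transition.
26.152379 nm

First, find the transition energy using E_n = -13.6057 Z² / n² eV:
E_3 = -13.6057 × 7² / 3² = -74.07547778 eV
E_5 = -13.6057 × 7² / 5² = -26.66717200 eV

Photon energy: |ΔE| = |E_5 - E_3| = 47.40830578 eV

Convert to wavelength using E = hc/λ with hc = 1239.84 eV·nm:
λ = hc/E = 1239.84 eV·nm / 47.40830578 eV
λ = 26.152379 nm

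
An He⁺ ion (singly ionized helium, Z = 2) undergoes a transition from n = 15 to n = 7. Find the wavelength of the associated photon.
1427.08779 nm

First, find the transition energy using E_n = -13.6057 Z² / n² eV:
E_15 = -13.6057 × 2² / 15² = -0.24187911111 eV
E_7 = -13.6057 × 2² / 7² = -1.11066938776 eV

Photon energy: |ΔE| = |E_7 - E_15| = 0.86879027665 eV

Convert to wavelength using E = hc/λ with hc = 1239.84 eV·nm:
λ = hc/E = 1239.84 eV·nm / 0.86879027665 eV
λ = 1427.08779 nm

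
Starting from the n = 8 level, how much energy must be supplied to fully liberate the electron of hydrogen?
0.21259 eV

The ionization energy is the energy needed to remove the electron completely (n → ∞).

For hydrogen, E_n = -13.6057 eV / n².

At n = 8: E_8 = -13.6057 / 8² = -0.21258906 eV
At n = ∞: E_∞ = 0 eV

Ionization energy = E_∞ - E_8 = 0 - (-0.21258906) = 0.21258906 eV
Ionization energy ≈ 0.21259 eV

This is also called the binding energy of the electron in state n = 8.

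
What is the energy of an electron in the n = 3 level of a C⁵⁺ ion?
-54.42280 eV

For hydrogen-like ions, the energy levels scale with Z²:
E_n = -13.6057 Z² / n² eV

For C⁵⁺ (Z = 6) at n = 3:
E_3 = -13.6057 × 6² / 3²
E_3 = -13.6057 × 36 / 9
E_3 = -489.8052 / 9
E_3 = -54.42280 eV

The energy is 36 times more negative than hydrogen at the same n due to the stronger nuclear charge.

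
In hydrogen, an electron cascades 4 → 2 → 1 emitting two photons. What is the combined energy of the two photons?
12.75534 eV

The energy levels of hydrogen are E_n = -13.6057 / n² eV.

First transition (4 → 2):
ΔE₁ = |E_2 - E_4|
ΔE₁ = |-3.40142500000 - (-0.85035625000)| = 2.55106875 eV

Second transition (2 → 1):
ΔE₂ = |E_1 - E_2|
ΔE₂ = |-13.60570000000 - (-3.40142500000)| = 10.20427500 eV

Total energy released:
E_total = ΔE₁ + ΔE₂ = 2.55106875 + 10.20427500 = 12.75534 eV

Note: This equals the direct transition 4 → 1: 12.75534 eV ✓
Energy is conserved regardless of the path taken.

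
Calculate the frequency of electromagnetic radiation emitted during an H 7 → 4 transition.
1.38476e+14 Hz

First, find the transition energy:
E_7 = -13.6057 / 7² = -0.277667347 eV
E_4 = -13.6057 / 4² = -0.850356250 eV
|ΔE| = |E_4 - E_7| = 0.572688903 eV

Convert to Joules: E = 0.572688903 eV × (1.602177 × 10⁻¹⁹ J/eV) = 9.1754899e-20 J

Using E = hf:
f = E/h = 9.1754899e-20 J / (6.62607 × 10⁻³⁴ J·s)
f = 1.38476e+14 Hz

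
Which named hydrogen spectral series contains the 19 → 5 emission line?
Pfund series

The spectral series in hydrogen are named based on the final (lower) energy level:
- Lyman series: n_final = 1 (ultraviolet)
- Balmer series: n_final = 2 (visible/near-UV)
- Paschen series: n_final = 3 (infrared)
- Brackett series: n_final = 4 (infrared)
- Pfund series: n_final = 5 (far infrared)

Since this transition ends at n = 5, it belongs to the Pfund series.

For reference, this 19 → 5 line has photon energy
ΔE = 13.6057 eV × (1/5² - 1/19²) = 0.5065390803 eV,
corresponding to wavelength λ = hc/ΔE = 1239.84 eV·nm / 0.5065390803 eV = 2447.6690 nm in the far infrared region.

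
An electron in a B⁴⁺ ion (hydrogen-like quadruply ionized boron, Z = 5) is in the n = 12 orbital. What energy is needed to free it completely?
2.362 eV

The ionization energy is the energy needed to remove the electron completely (n → ∞).

For a hydrogen-like ion with Z = 5, E_n = -13.6057 Z² / n² eV.

At n = 12: E_12 = -13.6057 × 5² / 12² = -2.362101 eV
At n = ∞: E_∞ = 0 eV

Ionization energy = E_∞ - E_12 = 0 - (-2.362101) = 2.362101 eV
Ionization energy ≈ 2.362 eV

This is also called the binding energy of the electron in state n = 12.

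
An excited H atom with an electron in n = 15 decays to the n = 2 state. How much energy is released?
3.3410 eV

The energy levels are E_n = -13.6057 eV / n².

Energy at n = 15: E_15 = -13.6057 / 15² = -0.0604698 eV
Energy at n = 2: E_2 = -13.6057 / 2² = -3.4014250 eV

For emission (electron falling to lower state), the photon energy is:
E_photon = E_15 - E_2 = |-0.0604698 - (-3.4014250)|
E_photon = 3.3410 eV

This energy is carried away by the emitted photon.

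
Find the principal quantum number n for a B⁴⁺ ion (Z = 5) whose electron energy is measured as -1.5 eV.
n = 15

The exact energy levels follow E_n = -13.6057 Z² / n² eV with Z = 5.

The measured value (-1.5 eV) is reported to only 2 significant figures, so we must test candidate n values and see which one matches to that precision.

Candidate energies:
  n = 13:  E = -13.6057 × 5² / 13² = -2.01268 eV
  n = 14:  E = -13.6057 × 5² / 14² = -1.73542 eV
  n = 15:  E = -13.6057 × 5² / 15² = -1.51174 eV  ← matches
  n = 16:  E = -13.6057 × 5² / 16² = -1.32868 eV
  n = 17:  E = -13.6057 × 5² / 17² = -1.17696 eV

Checking against the measurement of -1.5 eV (2 sig figs), only n = 15 agrees:
E_15 = -1.51174 eV, which rounds to -1.5 eV ✓

Therefore n = 15.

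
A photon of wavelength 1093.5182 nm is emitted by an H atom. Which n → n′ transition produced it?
n = 6 → n = 3

First, find the photon energy from the wavelength (hc = 1239.84 eV·nm):
E = hc/λ = 1239.84 eV·nm / 1093.5182 nm = 1.1338083 eV

The energy levels of hydrogen satisfy E_n = -13.6057 / n² eV, so an emission n_i → n_f releases
ΔE = 13.6057 × (1/n_f² − 1/n_i²) eV.

Setting ΔE equal to the photon energy:
1/n_f² − 1/n_i² = 1.1338083 / 13.6057 = 0.083333331

Since 1/n_i² must be positive, we need 1/n_f² > 0.083333331, i.e. n_f ≤ 3. For each allowed n_f, solve n_i = (1/n_f² − 0.083333331)^(−1/2) and check whether it is a whole number:
  n_f = 1: 1/n_i² = 1.000000000 − 0.083333331 = 0.916666669 → n_i = 1.044  (not an integer) ✗
  n_f = 2: 1/n_i² = 0.250000000 − 0.083333331 = 0.166666669 → n_i = 2.449  (not an integer) ✗
  n_f = 3: 1/n_i² = 0.111111111 − 0.083333331 = 0.027777780 → n_i = 6.000  → integer, n_i = 6 ✓

Only n_f = 3 gives an integer upper level, n_i = 6.

The transition is from n = 6 to n = 3 (emission).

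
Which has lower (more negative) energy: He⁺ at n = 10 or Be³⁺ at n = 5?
Be³⁺ at n = 5 (E = -8.71 eV)

Using E_n = -13.6057 Z² / n² eV:

He⁺ (Z = 2) at n = 10:
E = -13.6057 × 2² / 10² = -13.6057 × 4 / 100 = -0.54423 eV

Be³⁺ (Z = 4) at n = 5:
E = -13.6057 × 4² / 5² = -13.6057 × 16 / 25 = -8.70765 eV

Since -8.70765 eV < -0.54423 eV,
Be³⁺ at n = 5 is more tightly bound (requires more energy to ionize).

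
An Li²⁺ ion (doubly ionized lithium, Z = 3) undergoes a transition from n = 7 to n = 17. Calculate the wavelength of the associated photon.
597.4271 nm

First, find the transition energy using E_n = -13.6057 Z² / n² eV:
E_7 = -13.6057 × 3² / 7² = -2.49900612 eV
E_17 = -13.6057 × 3² / 17² = -0.42370692 eV

Photon energy: |ΔE| = |E_17 - E_7| = 2.07529920 eV

Convert to wavelength using E = hc/λ with hc = 1239.84 eV·nm:
λ = hc/E = 1239.84 eV·nm / 2.07529920 eV
λ = 597.4271 nm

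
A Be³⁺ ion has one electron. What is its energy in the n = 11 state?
-1.79910 eV

For hydrogen-like ions, the energy levels scale with Z²:
E_n = -13.6057 Z² / n² eV

For Be³⁺ (Z = 4) at n = 11:
E_11 = -13.6057 × 4² / 11²
E_11 = -13.6057 × 16 / 121
E_11 = -217.6912 / 121
E_11 = -1.79910 eV

The energy is 16 times more negative than hydrogen at the same n due to the stronger nuclear charge.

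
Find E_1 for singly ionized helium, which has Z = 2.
-54.4228 eV

For hydrogen-like ions, the energy levels scale with Z²:
E_n = -13.6057 Z² / n² eV

For He⁺ (Z = 2) at n = 1:
E_1 = -13.6057 × 2² / 1²
E_1 = -13.6057 × 4 / 1
E_1 = -54.4228 / 1
E_1 = -54.4228 eV

The energy is 4 times more negative than hydrogen at the same n due to the stronger nuclear charge.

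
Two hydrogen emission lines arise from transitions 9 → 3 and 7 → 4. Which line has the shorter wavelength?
9 → 3

Calculate the energy for each transition:

Transition 9 → 3:
ΔE₁ = |E_3 - E_9| = |-13.6057/3² - (-13.6057/9²)|
ΔE₁ = |-1.51174444 - (-0.16797160)| = 1.34377 eV

Transition 7 → 4:
ΔE₂ = |E_4 - E_7| = |-13.6057/4² - (-13.6057/7²)|
ΔE₂ = |-0.85035625 - (-0.27766735)| = 0.57269 eV

Since 1.34377 eV > 0.57269 eV, the transition 9 → 3 emits the more energetic photon.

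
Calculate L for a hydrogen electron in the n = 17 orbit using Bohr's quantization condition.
1.79e-33 J·s (or 17ℏ)

In the Bohr model, angular momentum is quantized:
L = nℏ

where ℏ = h/(2π) = 1.0546e-34 J·s

For n = 17:
L = 17 × 1.0546e-34 J·s
L = 1.79e-33 J·s

This can also be written as L = 17ℏ.
The angular momentum is an integer multiple of the reduced Planck constant.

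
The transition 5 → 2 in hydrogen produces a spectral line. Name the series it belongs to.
Balmer series

The spectral series in hydrogen are named based on the final (lower) energy level:
- Lyman series: n_final = 1 (ultraviolet)
- Balmer series: n_final = 2 (visible/near-UV)
- Paschen series: n_final = 3 (infrared)
- Brackett series: n_final = 4 (infrared)
- Pfund series: n_final = 5 (far infrared)

Since this transition ends at n = 2, it belongs to the Balmer series.

For reference, this 5 → 2 line has photon energy
ΔE = 13.6057 eV × (1/2² - 1/5²) = 2.857197 eV,
corresponding to wavelength λ = hc/ΔE = 1239.84 eV·nm / 2.857197 eV = 433.94 nm in the visible/near-UV region.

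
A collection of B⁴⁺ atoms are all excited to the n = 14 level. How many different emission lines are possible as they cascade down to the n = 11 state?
6

The electron can occupy levels n = 11, 12, ..., 14 during de-excitation — that is m = 14 - 11 + 1 = 4 distinct levels.

The number of distinct spectral lines equals the number of ways to choose 2 of these m levels (each pair gives one possible emission transition):

Number of lines = m(m-1)/2 = 4×3/2 = 6

These correspond to all possible transitions between the 4 levels:
14 → 13, 14 → 12, 14 → 11, 13 → 12, 13 → 11, 12 → 11

Each transition produces a photon with a unique energy (and thus wavelength). This count does not depend on Z.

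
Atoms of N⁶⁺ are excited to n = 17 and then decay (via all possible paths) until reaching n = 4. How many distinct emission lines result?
91

The electron can occupy levels n = 4, 5, ..., 17 during de-excitation — that is m = 17 - 4 + 1 = 14 distinct levels.

The number of distinct spectral lines equals the number of ways to choose 2 of these m levels (each pair gives one possible emission transition):

Number of lines = m(m-1)/2 = 14×13/2 = 91

These correspond to all possible transitions between the 14 levels:
17 → 16, 17 → 15, 17 → 14, 17 → 13, 17 → 12, 17 → 11, 17 → 10, 17 → 9...

Each transition produces a photon with a unique energy (and thus wavelength). This count does not depend on Z.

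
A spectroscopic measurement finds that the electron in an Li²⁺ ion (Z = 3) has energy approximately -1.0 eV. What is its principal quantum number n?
n = 11

The exact energy levels follow E_n = -13.6057 Z² / n² eV with Z = 3.

The measured value (-1.0 eV) is reported to only 2 significant figures, so we must test candidate n values and see which one matches to that precision.

Candidate energies:
  n = 9:  E = -13.6057 × 3² / 9² = -1.51174 eV
  n = 10:  E = -13.6057 × 3² / 10² = -1.22451 eV
  n = 11:  E = -13.6057 × 3² / 11² = -1.01199 eV  ← matches
  n = 12:  E = -13.6057 × 3² / 12² = -0.85036 eV
  n = 13:  E = -13.6057 × 3² / 13² = -0.72456 eV

Checking against the measurement of -1.0 eV (2 sig figs), only n = 11 agrees:
E_11 = -1.01199 eV, which rounds to -1.0 eV ✓

Therefore n = 11.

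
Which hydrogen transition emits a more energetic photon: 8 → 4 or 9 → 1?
9 → 1

Calculate the energy for each transition:

Transition 8 → 4:
ΔE₁ = |E_4 - E_8| = |-13.6057/4² - (-13.6057/8²)|
ΔE₁ = |-0.8503562500 - (-0.2125890625)| = 0.6377672 eV

Transition 9 → 1:
ΔE₂ = |E_1 - E_9| = |-13.6057/1² - (-13.6057/9²)|
ΔE₂ = |-13.6057000000 - (-0.1679716049)| = 13.4377284 eV

Since 13.4377284 eV > 0.6377672 eV, the transition 9 → 1 emits the more energetic photon.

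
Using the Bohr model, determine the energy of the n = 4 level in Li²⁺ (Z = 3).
-7.65 eV

For hydrogen-like ions, the energy levels scale with Z²:
E_n = -13.6057 Z² / n² eV

For Li²⁺ (Z = 3) at n = 4:
E_4 = -13.6057 × 3² / 4²
E_4 = -13.6057 × 9 / 16
E_4 = -122.4513 / 16
E_4 = -7.65 eV

The energy is 9 times more negative than hydrogen at the same n due to the stronger nuclear charge.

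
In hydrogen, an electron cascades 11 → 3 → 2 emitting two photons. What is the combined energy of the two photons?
3.288981 eV

The energy levels of hydrogen are E_n = -13.6057 / n² eV.

First transition (11 → 3):
ΔE₁ = |E_3 - E_11|
ΔE₁ = |-1.511744444444 - (-0.112443801653)| = 1.399300643 eV

Second transition (3 → 2):
ΔE₂ = |E_2 - E_3|
ΔE₂ = |-3.401425000000 - (-1.511744444444)| = 1.889680556 eV

Total energy released:
E_total = ΔE₁ + ΔE₂ = 1.399300643 + 1.889680556 = 3.288981 eV

Note: This equals the direct transition 11 → 2: 3.288981 eV ✓
Energy is conserved regardless of the path taken.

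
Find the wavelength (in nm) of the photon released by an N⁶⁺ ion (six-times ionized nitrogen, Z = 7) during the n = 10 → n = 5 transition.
61.9908 nm

First, find the transition energy using E_n = -13.6057 Z² / n² eV:
E_10 = -13.6057 × 7² / 10² = -6.666793 eV
E_5 = -13.6057 × 7² / 5² = -26.667172 eV

Photon energy: |ΔE| = |E_5 - E_10| = 20.000379 eV

Convert to wavelength using E = hc/λ with hc = 1239.84 eV·nm:
λ = hc/E = 1239.84 eV·nm / 20.000379 eV
λ = 61.9908 nm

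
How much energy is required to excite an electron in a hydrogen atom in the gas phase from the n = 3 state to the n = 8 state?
1.30 eV

The energy levels of a hydrogen-like atom are E_n = -13.6057 eV / n².

Energy at n = 3: E_3 = -13.6057 / 3² = -1.51174 eV
Energy at n = 8: E_8 = -13.6057 / 8² = -0.21259 eV

The excitation energy is the difference:
ΔE = E_8 - E_3
ΔE = -0.21259 - (-1.51174)
ΔE = 1.30 eV

Since this is positive, energy must be absorbed (photon absorption).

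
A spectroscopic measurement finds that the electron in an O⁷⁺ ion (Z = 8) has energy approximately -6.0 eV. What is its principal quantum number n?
n = 12

The exact energy levels follow E_n = -13.6057 Z² / n² eV with Z = 8.

The measured value (-6.0 eV) is reported to only 2 significant figures, so we must test candidate n values and see which one matches to that precision.

Candidate energies:
  n = 10:  E = -13.6057 × 8² / 10² = -8.70765 eV
  n = 11:  E = -13.6057 × 8² / 11² = -7.19640 eV
  n = 12:  E = -13.6057 × 8² / 12² = -6.04698 eV  ← matches
  n = 13:  E = -13.6057 × 8² / 13² = -5.15245 eV
  n = 14:  E = -13.6057 × 8² / 14² = -4.44268 eV

Checking against the measurement of -6.0 eV (2 sig figs), only n = 12 agrees:
E_12 = -6.04698 eV, which rounds to -6.0 eV ✓

Therefore n = 12.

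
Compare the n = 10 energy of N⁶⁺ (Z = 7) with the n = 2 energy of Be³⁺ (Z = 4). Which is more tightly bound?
Be³⁺ at n = 2 (E = -54.42280 eV)

Using E_n = -13.6057 Z² / n² eV:

N⁶⁺ (Z = 7) at n = 10:
E = -13.6057 × 7² / 10² = -13.6057 × 49 / 100 = -6.66679300 eV

Be³⁺ (Z = 4) at n = 2:
E = -13.6057 × 4² / 2² = -13.6057 × 16 / 4 = -54.42280000 eV

Since -54.42280000 eV < -6.66679300 eV,
Be³⁺ at n = 2 is more tightly bound (requires more energy to ionize).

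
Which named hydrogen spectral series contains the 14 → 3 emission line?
Paschen series

The spectral series in hydrogen are named based on the final (lower) energy level:
- Lyman series: n_final = 1 (ultraviolet)
- Balmer series: n_final = 2 (visible/near-UV)
- Paschen series: n_final = 3 (infrared)
- Brackett series: n_final = 4 (infrared)
- Pfund series: n_final = 5 (far infrared)

Since this transition ends at n = 3, it belongs to the Paschen series.

For reference, this 14 → 3 line has photon energy
ΔE = 13.6057 eV × (1/3² - 1/14²) = 1.4423276077 eV,
corresponding to wavelength λ = hc/ΔE = 1239.84 eV·nm / 1.4423276077 eV = 859.610530 nm in the infrared region.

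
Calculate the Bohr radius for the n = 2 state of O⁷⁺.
0.0265 nm (or 0.2646 Å)

The Bohr radius formula is:
r_n = n² a₀ / Z

where a₀ = 0.0529177 nm is the Bohr radius.

For O⁷⁺ (Z = 8) at n = 2:
r_2 = 2² × 0.0529177 nm / 8
r_2 = 4 × 0.0529177 nm / 8
r_2 = 0.21167 nm / 8
r_2 = 0.0265 nm

The electron orbits at approximately 0.0265 nm from the nucleus.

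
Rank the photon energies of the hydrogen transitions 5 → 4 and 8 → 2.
8 → 2

Calculate the energy for each transition:

Transition 5 → 4:
ΔE₁ = |E_4 - E_5| = |-13.6057/4² - (-13.6057/5²)|
ΔE₁ = |-0.850356250 - (-0.544228000)| = 0.306128 eV

Transition 8 → 2:
ΔE₂ = |E_2 - E_8| = |-13.6057/2² - (-13.6057/8²)|
ΔE₂ = |-3.401425000 - (-0.212589063)| = 3.188836 eV

Since 3.188836 eV > 0.306128 eV, the transition 8 → 2 emits the more energetic photon.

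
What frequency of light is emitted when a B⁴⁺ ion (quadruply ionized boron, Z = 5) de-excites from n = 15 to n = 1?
8.19e+16 Hz

First, find the transition energy:
E_15 = -13.6057 × 5² / 15² = -1.511744 eV
E_1 = -13.6057 × 5² / 1² = -340.142500 eV
|ΔE| = |E_1 - E_15| = 338.630756 eV

Convert to Joules: E = 338.630756 eV × (1.602177 × 10⁻¹⁹ J/eV) = 5.4255e-17 J

Using E = hf:
f = E/h = 5.4255e-17 J / (6.62607 × 10⁻³⁴ J·s)
f = 8.19e+16 Hz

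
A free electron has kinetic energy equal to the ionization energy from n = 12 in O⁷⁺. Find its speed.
1.458e+06 m/s (or 0.486490% of c)

The binding energy at n = 12 for O⁷⁺ is:
E_12 = -13.6057 × 8²/12² = -6.04697778 eV
|E_12| = 6.04697778 eV

Convert to Joules:
KE = 6.04697778 eV × (1.602177 × 10⁻¹⁹ J/eV) = 9.68833e-19 J

Using KE = ½mv²:
v = √(2·KE/m_e)
v = √(2 × 9.68833e-19 J / 9.10938 × 10⁻³¹ kg)
v = 1.458e+06 m/s

This is approximately 0.486490% the speed of light.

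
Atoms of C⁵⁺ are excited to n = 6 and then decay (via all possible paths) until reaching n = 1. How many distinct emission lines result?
15

The electron can occupy levels n = 1, 2, ..., 6 during de-excitation — that is m = 6 - 1 + 1 = 6 distinct levels.

The number of distinct spectral lines equals the number of ways to choose 2 of these m levels (each pair gives one possible emission transition):

Number of lines = m(m-1)/2 = 6×5/2 = 15

These correspond to all possible transitions between the 6 levels:
6 → 5, 6 → 4, 6 → 3, 6 → 2, 6 → 1, 5 → 4, 5 → 3, 5 → 2...

Each transition produces a photon with a unique energy (and thus wavelength). This count does not depend on Z.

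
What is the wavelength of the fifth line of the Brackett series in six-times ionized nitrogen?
37.080051 nm

The lines of a series are numbered from the longest wavelength (smallest ΔE) outward; the fifth line is the transition from n = n_f + 5 to n_f.
The Brackett series has all transitions ending at n_f = 4.

For N⁶⁺ (Z = 7), the fifth line (ε-line) is the jump from n = 9 to n = 4:
E_9 = -13.6057 × 7² / 9² = -8.23060864 eV
E_4 = -13.6057 × 7² / 4² = -41.66745625 eV
ΔE = E_9 - E_4 = 33.43684761 eV

λ = hc/E = 1239.84 eV·nm / 33.43684761 eV
λ = 37.080051 nm

This is the ε-line of the Brackett series in N⁶⁺.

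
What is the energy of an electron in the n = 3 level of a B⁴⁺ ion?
-37.793611 eV

For hydrogen-like ions, the energy levels scale with Z²:
E_n = -13.6057 Z² / n² eV

For B⁴⁺ (Z = 5) at n = 3:
E_3 = -13.6057 × 5² / 3²
E_3 = -13.6057 × 25 / 9
E_3 = -340.1425 / 9
E_3 = -37.793611 eV

The energy is 25 times more negative than hydrogen at the same n due to the stronger nuclear charge.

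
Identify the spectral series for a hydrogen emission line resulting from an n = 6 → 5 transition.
Pfund series

The spectral series in hydrogen are named based on the final (lower) energy level:
- Lyman series: n_final = 1 (ultraviolet)
- Balmer series: n_final = 2 (visible/near-UV)
- Paschen series: n_final = 3 (infrared)
- Brackett series: n_final = 4 (infrared)
- Pfund series: n_final = 5 (far infrared)

Since this transition ends at n = 5, it belongs to the Pfund series.

For reference, this 6 → 5 line has photon energy
ΔE = 13.6057 eV × (1/5² - 1/6²) = 0.166291889 eV,
corresponding to wavelength λ = hc/ΔE = 1239.84 eV·nm / 0.166291889 eV = 7455.806 nm in the far infrared region.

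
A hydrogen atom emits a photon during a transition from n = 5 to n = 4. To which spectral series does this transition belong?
Brackett series

The spectral series in hydrogen are named based on the final (lower) energy level:
- Lyman series: n_final = 1 (ultraviolet)
- Balmer series: n_final = 2 (visible/near-UV)
- Paschen series: n_final = 3 (infrared)
- Brackett series: n_final = 4 (infrared)
- Pfund series: n_final = 5 (far infrared)

Since this transition ends at n = 4, it belongs to the Brackett series.

For reference, this 5 → 4 line has photon energy
ΔE = 13.6057 eV × (1/4² - 1/5²) = 0.30612825000 eV,
corresponding to wavelength λ = hc/ΔE = 1239.84 eV·nm / 0.30612825000 eV = 4050.06725 nm in the infrared region.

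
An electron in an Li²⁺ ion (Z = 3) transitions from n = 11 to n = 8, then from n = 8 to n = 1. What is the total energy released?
121.439 eV

The energy levels of Li²⁺ are E_n = -13.6057 × 3² / n² eV.

First transition (11 → 8):
ΔE₁ = |E_8 - E_11|
ΔE₁ = |-1.913301563 - (-1.011994215)| = 0.901307 eV

Second transition (8 → 1):
ΔE₂ = |E_1 - E_8|
ΔE₂ = |-122.451300000 - (-1.913301563)| = 120.537998 eV

Total energy released:
E_total = ΔE₁ + ΔE₂ = 0.901307 + 120.537998 = 121.439 eV

Note: This equals the direct transition 11 → 1: 121.439 eV ✓
Energy is conserved regardless of the path taken.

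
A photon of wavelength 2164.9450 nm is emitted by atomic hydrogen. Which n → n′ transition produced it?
n = 7 → n = 4

First, find the photon energy from the wavelength (hc = 1239.84 eV·nm):
E = hc/λ = 1239.84 eV·nm / 2164.9450 nm = 0.57268891 eV

The energy levels of hydrogen satisfy E_n = -13.6057 / n² eV, so an emission n_i → n_f releases
ΔE = 13.6057 × (1/n_f² − 1/n_i²) eV.

Setting ΔE equal to the photon energy:
1/n_f² − 1/n_i² = 0.57268891 / 13.6057 = 0.042091837

Since 1/n_i² must be positive, we need 1/n_f² > 0.042091837, i.e. n_f ≤ 4. For each allowed n_f, solve n_i = (1/n_f² − 0.042091837)^(−1/2) and check whether it is a whole number:
  n_f = 1: 1/n_i² = 1.000000000 − 0.042091837 = 0.957908163 → n_i = 1.022  (not an integer) ✗
  n_f = 2: 1/n_i² = 0.250000000 − 0.042091837 = 0.207908163 → n_i = 2.193  (not an integer) ✗
  n_f = 3: 1/n_i² = 0.111111111 − 0.042091837 = 0.069019274 → n_i = 3.806  (not an integer) ✗
  n_f = 4: 1/n_i² = 0.062500000 − 0.042091837 = 0.020408163 → n_i = 7.000  → integer, n_i = 7 ✓

Only n_f = 4 gives an integer upper level, n_i = 7.

The transition is from n = 7 to n = 4 (emission).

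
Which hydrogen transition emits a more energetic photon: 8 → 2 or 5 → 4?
8 → 2

Calculate the energy for each transition:

Transition 8 → 2:
ΔE₁ = |E_2 - E_8| = |-13.6057/2² - (-13.6057/8²)|
ΔE₁ = |-3.401425000000 - (-0.212589062500)| = 3.188835938 eV

Transition 5 → 4:
ΔE₂ = |E_4 - E_5| = |-13.6057/4² - (-13.6057/5²)|
ΔE₂ = |-0.850356250000 - (-0.544228000000)| = 0.306128250 eV

Since 3.188835938 eV > 0.306128250 eV, the transition 8 → 2 emits the more energetic photon.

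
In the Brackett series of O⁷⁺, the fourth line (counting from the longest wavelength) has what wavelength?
30.38 nm

The lines of a series are numbered from the longest wavelength (smallest ΔE) outward; the fourth line is the transition from n = n_f + 4 to n_f.
The Brackett series has all transitions ending at n_f = 4.

For O⁷⁺ (Z = 8), the fourth line (δ-line) is the jump from n = 8 to n = 4:
E_8 = -13.6057 × 8² / 8² = -13.6057 eV
E_4 = -13.6057 × 8² / 4² = -54.4228 eV
ΔE = E_8 - E_4 = 40.8171 eV

λ = hc/E = 1239.84 eV·nm / 40.8171 eV
λ = 30.38 nm

This is the δ-line of the Brackett series in O⁷⁺.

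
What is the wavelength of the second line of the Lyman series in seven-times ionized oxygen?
1.601833 nm

The lines of a series are numbered from the longest wavelength (smallest ΔE) outward; the second line is the transition from n = n_f + 2 to n_f.
The Lyman series has all transitions ending at n_f = 1.

For O⁷⁺ (Z = 8), the second line (β-line) is the jump from n = 3 to n = 1:
E_3 = -13.6057 × 8² / 3² = -96.75164444 eV
E_1 = -13.6057 × 8² / 1² = -870.76480000 eV
ΔE = E_3 - E_1 = 774.01315556 eV

λ = hc/E = 1239.84 eV·nm / 774.01315556 eV
λ = 1.601833 nm

This is the β-line of the Lyman series in O⁷⁺.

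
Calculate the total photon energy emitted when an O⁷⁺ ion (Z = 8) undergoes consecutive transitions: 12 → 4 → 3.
90.70 eV

The energy levels of O⁷⁺ are E_n = -13.6057 × 8² / n² eV.

First transition (12 → 4):
ΔE₁ = |E_4 - E_12|
ΔE₁ = |-54.42280000 - (-6.04697778)| = 48.37582 eV

Second transition (4 → 3):
ΔE₂ = |E_3 - E_4|
ΔE₂ = |-96.75164444 - (-54.42280000)| = 42.32884 eV

Total energy released:
E_total = ΔE₁ + ΔE₂ = 48.37582 + 42.32884 = 90.70 eV

Note: This equals the direct transition 12 → 3: 90.70 eV ✓
Energy is conserved regardless of the path taken.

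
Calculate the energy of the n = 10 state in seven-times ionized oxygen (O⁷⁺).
-8.7076 eV

For hydrogen-like ions, the energy levels scale with Z²:
E_n = -13.6057 Z² / n² eV

For O⁷⁺ (Z = 8) at n = 10:
E_10 = -13.6057 × 8² / 10²
E_10 = -13.6057 × 64 / 100
E_10 = -870.7648 / 100
E_10 = -8.7076 eV

The energy is 64 times more negative than hydrogen at the same n due to the stronger nuclear charge.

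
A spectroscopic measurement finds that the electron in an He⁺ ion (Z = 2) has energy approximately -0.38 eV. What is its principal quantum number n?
n = 12

The exact energy levels follow E_n = -13.6057 Z² / n² eV with Z = 2.

The measured value (-0.38 eV) is reported to only 2 significant figures, so we must test candidate n values and see which one matches to that precision.

Candidate energies:
  n = 10:  E = -13.6057 × 2² / 10² = -0.54423 eV
  n = 11:  E = -13.6057 × 2² / 11² = -0.44978 eV
  n = 12:  E = -13.6057 × 2² / 12² = -0.37794 eV  ← matches
  n = 13:  E = -13.6057 × 2² / 13² = -0.32203 eV
  n = 14:  E = -13.6057 × 2² / 14² = -0.27767 eV

Checking against the measurement of -0.38 eV (2 sig figs), only n = 12 agrees:
E_12 = -0.37794 eV, which rounds to -0.38 eV ✓

Therefore n = 12.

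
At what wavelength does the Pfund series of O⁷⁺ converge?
35.60 nm

The series limit corresponds to the transition from n = ∞ to n = 5.
This is the highest energy (shortest wavelength) transition in the Pfund series.

E_∞ = 0 eV
E_5 = -13.6057 × 8² / 5² = -34.8306 eV

Energy at series limit:
ΔE = E_∞ - E_5 = 0 - (-34.8306) = 34.8306 eV
λ = hc/E = 1239.84 eV·nm / 34.8306 eV = 35.60 nm

This energy equals the ionization energy from the n = 5 state of O⁷⁺.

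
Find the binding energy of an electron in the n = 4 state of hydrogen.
0.85 eV

The ionization energy is the energy needed to remove the electron completely (n → ∞).

For hydrogen, E_n = -13.6057 eV / n².

At n = 4: E_4 = -13.6057 / 4² = -0.85036 eV
At n = ∞: E_∞ = 0 eV

Ionization energy = E_∞ - E_4 = 0 - (-0.85036) = 0.85036 eV
Ionization energy ≈ 0.85 eV

This is also called the binding energy of the electron in state n = 4.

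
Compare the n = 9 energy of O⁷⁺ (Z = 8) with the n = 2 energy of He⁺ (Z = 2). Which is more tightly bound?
He⁺ at n = 2 (E = -13.61 eV)

Using E_n = -13.6057 Z² / n² eV:

O⁷⁺ (Z = 8) at n = 9:
E = -13.6057 × 8² / 9² = -13.6057 × 64 / 81 = -10.75018 eV

He⁺ (Z = 2) at n = 2:
E = -13.6057 × 2² / 2² = -13.6057 × 4 / 4 = -13.60570 eV

Since -13.60570 eV < -10.75018 eV,
He⁺ at n = 2 is more tightly bound (requires more energy to ionize).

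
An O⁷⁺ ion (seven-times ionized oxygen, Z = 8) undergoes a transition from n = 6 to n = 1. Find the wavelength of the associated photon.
1.46453 nm

First, find the transition energy using E_n = -13.6057 Z² / n² eV:
E_6 = -13.6057 × 8² / 6² = -24.1879111 eV
E_1 = -13.6057 × 8² / 1² = -870.7648000 eV

Photon energy: |ΔE| = |E_1 - E_6| = 846.5768889 eV

Convert to wavelength using E = hc/λ with hc = 1239.84 eV·nm:
λ = hc/E = 1239.84 eV·nm / 846.5768889 eV
λ = 1.46453 nm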